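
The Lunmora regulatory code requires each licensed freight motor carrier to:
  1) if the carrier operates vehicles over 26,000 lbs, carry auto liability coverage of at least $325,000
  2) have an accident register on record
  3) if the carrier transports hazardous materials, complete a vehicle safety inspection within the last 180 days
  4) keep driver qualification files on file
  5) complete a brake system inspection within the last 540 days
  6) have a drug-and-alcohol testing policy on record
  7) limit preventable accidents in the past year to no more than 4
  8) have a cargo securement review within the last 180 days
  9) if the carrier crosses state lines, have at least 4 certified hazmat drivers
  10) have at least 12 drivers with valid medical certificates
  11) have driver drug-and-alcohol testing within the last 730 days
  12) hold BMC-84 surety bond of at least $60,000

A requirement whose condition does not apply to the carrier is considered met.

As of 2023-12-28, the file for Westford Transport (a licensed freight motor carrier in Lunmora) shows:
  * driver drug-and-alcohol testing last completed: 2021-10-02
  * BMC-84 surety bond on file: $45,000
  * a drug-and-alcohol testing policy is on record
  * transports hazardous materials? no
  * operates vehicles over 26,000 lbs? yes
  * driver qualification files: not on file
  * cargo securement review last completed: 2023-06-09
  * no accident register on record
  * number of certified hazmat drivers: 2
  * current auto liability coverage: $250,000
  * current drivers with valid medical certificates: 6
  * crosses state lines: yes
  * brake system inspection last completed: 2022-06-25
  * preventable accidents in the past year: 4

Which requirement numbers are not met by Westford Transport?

1. condition 'operates vehicles over 26,000 lbs' holds; auto liability coverage $250,000 < $325,000 → not met
2. accident register absent → not met
3. condition 'transports hazardous materials' does not hold → requirement n/a → met
4. driver qualification files absent → not met
5. brake system inspection 551 days ago vs limit 540 → not met
6. drug-and-alcohol testing policy present → met
7. preventable accidents in the past year 4 ≤ 4 → met
8. cargo securement review 202 days ago vs limit 180 → not met
9. condition 'crosses state lines' holds; certified hazmat drivers 2 < 4 → not met
10. drivers with valid medical certificates 6 < 12 → not met
11. driver drug-and-alcohol testing 817 days ago vs limit 730 → not met
12. BMC-84 surety bond $45,000 < $60,000 → not met
Not met: 1, 2, 4, 5, 8, 9, 10, 11, 12

1, 2, 4, 5, 8, 9, 10, 11, 12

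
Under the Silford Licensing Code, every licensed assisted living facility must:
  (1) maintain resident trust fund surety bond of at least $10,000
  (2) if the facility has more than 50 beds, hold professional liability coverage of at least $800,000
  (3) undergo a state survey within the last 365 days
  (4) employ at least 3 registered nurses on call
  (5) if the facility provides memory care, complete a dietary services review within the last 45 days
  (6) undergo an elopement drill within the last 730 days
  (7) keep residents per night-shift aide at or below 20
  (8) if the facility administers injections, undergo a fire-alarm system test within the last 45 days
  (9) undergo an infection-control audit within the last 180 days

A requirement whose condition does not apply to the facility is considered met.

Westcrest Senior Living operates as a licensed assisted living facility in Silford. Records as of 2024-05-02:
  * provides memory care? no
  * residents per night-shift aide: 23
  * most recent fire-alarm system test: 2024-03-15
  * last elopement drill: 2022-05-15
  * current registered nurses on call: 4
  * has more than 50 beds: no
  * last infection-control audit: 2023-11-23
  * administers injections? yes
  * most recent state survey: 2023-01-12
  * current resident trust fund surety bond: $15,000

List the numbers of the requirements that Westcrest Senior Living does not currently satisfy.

3, 7, 8

1. resident trust fund surety bond $15,000 ≥ $10,000 → met
2. condition 'has more than 50 beds' does not hold → requirement n/a → met
3. state survey 476 days ago vs limit 365 → not met
4. registered nurses on call 4 ≥ 3 → met
5. condition 'provides memory care' does not hold → requirement n/a → met
6. elopement drill 718 days ago vs limit 730 → met
7. residents per night-shift aide 23 > 20 → not met
8. condition 'administers injections' holds; fire-alarm system test 48 days ago vs limit 45 → not met
9. infection-control audit 161 days ago vs limit 180 → met
Not met: 3, 7, 8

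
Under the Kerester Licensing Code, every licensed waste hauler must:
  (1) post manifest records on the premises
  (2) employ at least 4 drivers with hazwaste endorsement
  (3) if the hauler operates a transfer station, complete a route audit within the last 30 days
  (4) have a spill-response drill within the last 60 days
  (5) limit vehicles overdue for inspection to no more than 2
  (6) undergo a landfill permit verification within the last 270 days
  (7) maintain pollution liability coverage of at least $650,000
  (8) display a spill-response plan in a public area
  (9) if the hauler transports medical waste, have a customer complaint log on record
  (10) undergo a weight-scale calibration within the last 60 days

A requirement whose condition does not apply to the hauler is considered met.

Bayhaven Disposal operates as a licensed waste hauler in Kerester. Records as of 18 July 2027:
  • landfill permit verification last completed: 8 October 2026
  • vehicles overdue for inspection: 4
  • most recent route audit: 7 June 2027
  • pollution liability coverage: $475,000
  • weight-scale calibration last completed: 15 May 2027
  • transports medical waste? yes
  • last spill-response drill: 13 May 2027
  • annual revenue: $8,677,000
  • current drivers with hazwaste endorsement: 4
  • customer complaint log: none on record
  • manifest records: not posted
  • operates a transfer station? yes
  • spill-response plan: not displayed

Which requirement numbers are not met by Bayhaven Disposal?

1, 3, 4, 5, 6, 7, 8, 9, 10

1. manifest records absent → not met
2. drivers with hazwaste endorsement 4 ≥ 4 → met
3. condition 'operates a transfer station' holds; route audit 41 days ago vs limit 30 → not met
4. spill-response drill 66 days ago vs limit 60 → not met
5. vehicles overdue for inspection 4 > 2 → not met
6. landfill permit verification 283 days ago vs limit 270 → not met
7. pollution liability coverage $475,000 < $650,000 → not met
8. spill-response plan absent → not met
9. condition 'transports medical waste' holds; customer complaint log absent → not met
10. weight-scale calibration 64 days ago vs limit 60 → not met
Not met: 1, 3, 4, 5, 6, 7, 8, 9, 10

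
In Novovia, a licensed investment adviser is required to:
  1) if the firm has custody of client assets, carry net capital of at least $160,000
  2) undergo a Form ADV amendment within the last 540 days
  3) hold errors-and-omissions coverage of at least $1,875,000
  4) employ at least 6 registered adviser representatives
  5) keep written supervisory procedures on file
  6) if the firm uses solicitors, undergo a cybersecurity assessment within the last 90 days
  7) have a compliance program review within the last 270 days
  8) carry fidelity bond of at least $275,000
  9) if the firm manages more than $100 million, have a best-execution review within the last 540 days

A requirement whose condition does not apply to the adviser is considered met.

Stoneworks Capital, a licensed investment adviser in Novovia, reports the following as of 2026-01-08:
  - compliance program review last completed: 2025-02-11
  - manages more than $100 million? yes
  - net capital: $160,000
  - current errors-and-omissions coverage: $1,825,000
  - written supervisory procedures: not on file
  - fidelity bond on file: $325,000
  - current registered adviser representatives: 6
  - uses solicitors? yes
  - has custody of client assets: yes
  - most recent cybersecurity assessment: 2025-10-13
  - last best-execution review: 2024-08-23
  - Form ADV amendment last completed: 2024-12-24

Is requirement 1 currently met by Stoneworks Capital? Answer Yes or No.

1. condition 'has custody of client assets' holds; net capital $160,000 ≥ $160,000 → met

Yes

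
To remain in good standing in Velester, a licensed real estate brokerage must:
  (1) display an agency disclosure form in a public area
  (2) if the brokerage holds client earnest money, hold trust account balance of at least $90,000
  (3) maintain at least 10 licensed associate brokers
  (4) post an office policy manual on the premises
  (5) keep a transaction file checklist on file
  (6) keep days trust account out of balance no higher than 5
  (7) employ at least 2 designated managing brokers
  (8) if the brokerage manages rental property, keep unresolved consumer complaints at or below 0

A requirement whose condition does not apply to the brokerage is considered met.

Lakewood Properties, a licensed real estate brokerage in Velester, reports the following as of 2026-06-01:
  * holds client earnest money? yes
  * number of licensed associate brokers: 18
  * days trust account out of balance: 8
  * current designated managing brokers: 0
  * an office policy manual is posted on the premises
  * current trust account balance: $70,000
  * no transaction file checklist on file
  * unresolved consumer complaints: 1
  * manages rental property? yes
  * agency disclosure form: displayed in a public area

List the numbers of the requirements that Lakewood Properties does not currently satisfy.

1. agency disclosure form present → met
2. condition 'holds client earnest money' holds; trust account balance $70,000 < $90,000 → not met
3. licensed associate brokers 18 ≥ 10 → met
4. office policy manual present → met
5. transaction file checklist absent → not met
6. days trust account out of balance 8 > 5 → not met
7. designated managing brokers 0 < 2 → not met
8. condition 'manages rental property' holds; unresolved consumer complaints 1 > 0 → not met
Not met: 2, 5, 6, 7, 8

2, 5, 6, 7, 8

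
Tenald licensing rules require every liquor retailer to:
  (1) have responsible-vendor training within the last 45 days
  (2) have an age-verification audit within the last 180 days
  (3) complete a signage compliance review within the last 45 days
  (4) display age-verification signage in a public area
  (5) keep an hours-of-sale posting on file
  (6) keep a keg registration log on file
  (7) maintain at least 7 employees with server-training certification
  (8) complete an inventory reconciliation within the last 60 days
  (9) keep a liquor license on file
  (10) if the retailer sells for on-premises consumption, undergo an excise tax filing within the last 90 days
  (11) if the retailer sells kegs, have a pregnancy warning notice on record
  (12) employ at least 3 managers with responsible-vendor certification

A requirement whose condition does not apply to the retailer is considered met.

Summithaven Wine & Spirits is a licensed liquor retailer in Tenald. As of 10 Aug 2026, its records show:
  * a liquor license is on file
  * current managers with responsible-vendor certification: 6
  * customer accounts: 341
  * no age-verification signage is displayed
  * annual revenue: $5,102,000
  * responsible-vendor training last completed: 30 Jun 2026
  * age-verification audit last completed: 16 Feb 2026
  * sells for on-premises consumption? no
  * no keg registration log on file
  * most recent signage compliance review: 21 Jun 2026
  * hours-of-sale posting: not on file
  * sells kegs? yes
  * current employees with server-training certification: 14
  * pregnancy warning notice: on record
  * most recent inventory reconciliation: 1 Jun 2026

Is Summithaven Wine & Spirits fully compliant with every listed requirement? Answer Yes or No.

1. responsible-vendor training 41 days ago vs limit 45 → met
2. age-verification audit 175 days ago vs limit 180 → met
3. signage compliance review 50 days ago vs limit 45 → not met
4. age-verification signage absent → not met
5. hours-of-sale posting absent → not met
6. keg registration log absent → not met
7. employees with server-training certification 14 ≥ 7 → met
8. inventory reconciliation 70 days ago vs limit 60 → not met
9. liquor license present → met
10. condition 'sells for on-premises consumption' does not hold → requirement n/a → met
11. condition 'sells kegs' holds; pregnancy warning notice present → met
12. managers with responsible-vendor certification 6 ≥ 3 → met
Not met: 3, 4, 5, 6, 8

No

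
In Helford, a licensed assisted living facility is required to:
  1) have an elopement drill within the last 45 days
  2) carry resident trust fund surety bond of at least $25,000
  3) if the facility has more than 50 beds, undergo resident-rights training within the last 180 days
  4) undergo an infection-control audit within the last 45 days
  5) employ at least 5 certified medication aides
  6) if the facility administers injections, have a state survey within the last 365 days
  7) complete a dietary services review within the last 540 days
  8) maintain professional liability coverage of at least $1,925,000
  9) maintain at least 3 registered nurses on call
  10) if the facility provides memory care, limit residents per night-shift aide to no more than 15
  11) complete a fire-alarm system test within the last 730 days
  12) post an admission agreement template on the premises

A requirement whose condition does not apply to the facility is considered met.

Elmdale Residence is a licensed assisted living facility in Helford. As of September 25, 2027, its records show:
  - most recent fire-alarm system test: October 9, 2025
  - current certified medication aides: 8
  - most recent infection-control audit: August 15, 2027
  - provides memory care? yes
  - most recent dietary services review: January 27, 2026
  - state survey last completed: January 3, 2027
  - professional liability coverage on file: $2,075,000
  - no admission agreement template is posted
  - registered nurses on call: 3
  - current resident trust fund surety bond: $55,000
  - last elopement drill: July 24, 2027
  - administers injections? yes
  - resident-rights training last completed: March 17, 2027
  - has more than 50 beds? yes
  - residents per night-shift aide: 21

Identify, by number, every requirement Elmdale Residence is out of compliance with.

1, 3, 7, 10, 12

1. elopement drill 63 days ago vs limit 45 → not met
2. resident trust fund surety bond $55,000 ≥ $25,000 → met
3. condition 'has more than 50 beds' holds; resident-rights training 192 days ago vs limit 180 → not met
4. infection-control audit 41 days ago vs limit 45 → met
5. certified medication aides 8 ≥ 5 → met
6. condition 'administers injections' holds; state survey 265 days ago vs limit 365 → met
7. dietary services review 606 days ago vs limit 540 → not met
8. professional liability coverage $2,075,000 ≥ $1,925,000 → met
9. registered nurses on call 3 ≥ 3 → met
10. condition 'provides memory care' holds; residents per night-shift aide 21 > 15 → not met
11. fire-alarm system test 716 days ago vs limit 730 → met
12. admission agreement template absent → not met
Not met: 1, 3, 7, 10, 12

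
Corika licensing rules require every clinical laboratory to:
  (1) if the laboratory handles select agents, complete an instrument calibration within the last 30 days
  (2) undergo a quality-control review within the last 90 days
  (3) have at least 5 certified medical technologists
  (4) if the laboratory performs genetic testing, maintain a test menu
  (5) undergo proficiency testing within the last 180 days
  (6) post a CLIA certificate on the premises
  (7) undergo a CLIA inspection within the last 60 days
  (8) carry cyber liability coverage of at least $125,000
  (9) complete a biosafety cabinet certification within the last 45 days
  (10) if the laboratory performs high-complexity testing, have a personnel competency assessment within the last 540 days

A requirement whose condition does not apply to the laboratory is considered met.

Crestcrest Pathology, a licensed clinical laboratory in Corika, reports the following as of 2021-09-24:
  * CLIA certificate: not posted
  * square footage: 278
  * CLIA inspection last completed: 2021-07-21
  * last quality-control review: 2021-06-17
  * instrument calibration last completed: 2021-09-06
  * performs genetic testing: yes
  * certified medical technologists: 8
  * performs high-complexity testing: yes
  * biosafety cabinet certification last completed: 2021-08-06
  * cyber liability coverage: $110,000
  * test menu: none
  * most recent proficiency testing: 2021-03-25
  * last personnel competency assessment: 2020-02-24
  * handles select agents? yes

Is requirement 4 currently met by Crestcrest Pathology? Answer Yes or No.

No

4. condition 'performs genetic testing' holds; test menu absent → not met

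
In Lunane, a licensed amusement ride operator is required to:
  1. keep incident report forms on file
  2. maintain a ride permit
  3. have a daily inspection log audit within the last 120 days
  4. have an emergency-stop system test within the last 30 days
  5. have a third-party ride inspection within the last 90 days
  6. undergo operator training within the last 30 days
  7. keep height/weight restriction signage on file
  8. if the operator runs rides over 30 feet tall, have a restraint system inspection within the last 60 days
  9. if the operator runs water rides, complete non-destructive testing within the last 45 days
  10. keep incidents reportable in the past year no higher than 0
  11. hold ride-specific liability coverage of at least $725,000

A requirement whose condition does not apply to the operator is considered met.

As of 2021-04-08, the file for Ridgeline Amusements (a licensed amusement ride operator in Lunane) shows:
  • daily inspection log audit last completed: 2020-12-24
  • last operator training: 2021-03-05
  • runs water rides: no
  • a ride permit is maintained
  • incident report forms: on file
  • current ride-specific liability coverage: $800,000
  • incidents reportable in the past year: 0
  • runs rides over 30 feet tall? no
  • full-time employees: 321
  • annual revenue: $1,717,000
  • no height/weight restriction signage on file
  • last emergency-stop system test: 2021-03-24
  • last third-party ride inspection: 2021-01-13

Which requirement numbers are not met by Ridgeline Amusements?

1. incident report forms present → met
2. ride permit present → met
3. daily inspection log audit 105 days ago vs limit 120 → met
4. emergency-stop system test 15 days ago vs limit 30 → met
5. third-party ride inspection 85 days ago vs limit 90 → met
6. operator training 34 days ago vs limit 30 → not met
7. height/weight restriction signage absent → not met
8. condition 'runs rides over 30 feet tall' does not hold → requirement n/a → met
9. condition 'runs water rides' does not hold → requirement n/a → met
10. incidents reportable in the past year 0 ≤ 0 → met
11. ride-specific liability coverage $800,000 ≥ $725,000 → met
Not met: 6, 7

6, 7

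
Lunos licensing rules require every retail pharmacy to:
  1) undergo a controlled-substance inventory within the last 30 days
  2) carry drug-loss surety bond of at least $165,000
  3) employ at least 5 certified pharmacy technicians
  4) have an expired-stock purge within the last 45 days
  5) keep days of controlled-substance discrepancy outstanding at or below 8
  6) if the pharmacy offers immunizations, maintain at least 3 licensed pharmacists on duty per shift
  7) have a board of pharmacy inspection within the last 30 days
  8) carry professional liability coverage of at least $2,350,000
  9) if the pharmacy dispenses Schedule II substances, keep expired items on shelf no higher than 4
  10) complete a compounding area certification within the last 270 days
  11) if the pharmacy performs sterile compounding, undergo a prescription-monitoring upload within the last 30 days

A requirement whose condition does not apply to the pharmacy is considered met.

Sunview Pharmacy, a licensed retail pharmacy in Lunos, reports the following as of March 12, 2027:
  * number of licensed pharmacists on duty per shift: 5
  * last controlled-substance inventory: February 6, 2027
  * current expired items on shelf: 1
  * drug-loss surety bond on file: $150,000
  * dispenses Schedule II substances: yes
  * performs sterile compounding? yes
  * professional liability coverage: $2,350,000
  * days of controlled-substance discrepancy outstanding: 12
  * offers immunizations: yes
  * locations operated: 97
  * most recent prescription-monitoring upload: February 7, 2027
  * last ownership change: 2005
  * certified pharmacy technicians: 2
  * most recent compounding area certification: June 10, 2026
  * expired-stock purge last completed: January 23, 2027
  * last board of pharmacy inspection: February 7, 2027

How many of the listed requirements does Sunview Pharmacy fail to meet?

8

1. controlled-substance inventory 34 days ago vs limit 30 → not met
2. drug-loss surety bond $150,000 < $165,000 → not met
3. certified pharmacy technicians 2 < 5 → not met
4. expired-stock purge 48 days ago vs limit 45 → not met
5. days of controlled-substance discrepancy outstanding 12 > 8 → not met
6. condition 'offers immunizations' holds; licensed pharmacists on duty per shift 5 ≥ 3 → met
7. board of pharmacy inspection 33 days ago vs limit 30 → not met
8. professional liability coverage $2,350,000 ≥ $2,350,000 → met
9. condition 'dispenses Schedule II substances' holds; expired items on shelf 1 ≤ 4 → met
10. compounding area certification 275 days ago vs limit 270 → not met
11. condition 'performs sterile compounding' holds; prescription-monitoring upload 33 days ago vs limit 30 → not met
Not met: 8 of 11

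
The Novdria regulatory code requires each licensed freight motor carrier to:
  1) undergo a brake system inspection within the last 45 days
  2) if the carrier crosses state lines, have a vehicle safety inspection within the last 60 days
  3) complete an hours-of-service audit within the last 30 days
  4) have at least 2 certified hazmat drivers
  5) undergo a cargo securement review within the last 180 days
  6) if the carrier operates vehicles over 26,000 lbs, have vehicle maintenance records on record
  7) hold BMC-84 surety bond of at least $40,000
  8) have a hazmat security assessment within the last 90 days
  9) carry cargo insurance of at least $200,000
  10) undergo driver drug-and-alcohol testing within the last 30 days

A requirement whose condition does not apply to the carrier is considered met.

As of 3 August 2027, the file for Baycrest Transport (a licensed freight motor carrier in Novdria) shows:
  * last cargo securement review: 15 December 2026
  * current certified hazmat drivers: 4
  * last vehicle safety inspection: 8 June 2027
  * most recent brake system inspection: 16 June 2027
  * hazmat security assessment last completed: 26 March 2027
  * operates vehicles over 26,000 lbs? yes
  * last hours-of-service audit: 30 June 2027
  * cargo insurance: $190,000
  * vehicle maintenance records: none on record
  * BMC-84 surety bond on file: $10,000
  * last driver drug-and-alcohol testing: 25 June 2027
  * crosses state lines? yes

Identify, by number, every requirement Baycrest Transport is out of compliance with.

1, 3, 5, 6, 7, 8, 9, 10

1. brake system inspection 48 days ago vs limit 45 → not met
2. condition 'crosses state lines' holds; vehicle safety inspection 56 days ago vs limit 60 → met
3. hours-of-service audit 34 days ago vs limit 30 → not met
4. certified hazmat drivers 4 ≥ 2 → met
5. cargo securement review 231 days ago vs limit 180 → not met
6. condition 'operates vehicles over 26,000 lbs' holds; vehicle maintenance records absent → not met
7. BMC-84 surety bond $10,000 < $40,000 → not met
8. hazmat security assessment 130 days ago vs limit 90 → not met
9. cargo insurance $190,000 < $200,000 → not met
10. driver drug-and-alcohol testing 39 days ago vs limit 30 → not met
Not met: 1, 3, 5, 6, 7, 8, 9, 10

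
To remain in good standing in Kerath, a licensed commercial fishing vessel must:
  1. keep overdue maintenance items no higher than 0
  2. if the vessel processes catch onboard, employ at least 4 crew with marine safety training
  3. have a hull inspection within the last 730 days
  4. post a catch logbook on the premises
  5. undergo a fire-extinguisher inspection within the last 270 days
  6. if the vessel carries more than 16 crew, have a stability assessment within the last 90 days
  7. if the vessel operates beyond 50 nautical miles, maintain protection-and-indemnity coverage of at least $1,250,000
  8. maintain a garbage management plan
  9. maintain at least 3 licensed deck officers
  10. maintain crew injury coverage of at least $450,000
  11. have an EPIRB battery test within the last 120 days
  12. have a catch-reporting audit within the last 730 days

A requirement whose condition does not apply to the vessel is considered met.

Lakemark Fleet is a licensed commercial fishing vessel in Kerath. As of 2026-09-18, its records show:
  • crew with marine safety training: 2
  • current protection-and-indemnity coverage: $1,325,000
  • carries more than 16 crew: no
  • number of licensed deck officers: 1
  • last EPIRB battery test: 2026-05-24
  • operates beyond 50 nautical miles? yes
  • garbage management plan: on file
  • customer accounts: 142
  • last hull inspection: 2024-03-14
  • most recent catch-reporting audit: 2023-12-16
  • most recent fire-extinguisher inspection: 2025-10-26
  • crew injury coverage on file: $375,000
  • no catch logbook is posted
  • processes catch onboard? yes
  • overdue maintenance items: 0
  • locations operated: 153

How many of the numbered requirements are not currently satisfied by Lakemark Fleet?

7

1. overdue maintenance items 0 ≤ 0 → met
2. condition 'processes catch onboard' holds; crew with marine safety training 2 < 4 → not met
3. hull inspection 918 days ago vs limit 730 → not met
4. catch logbook absent → not met
5. fire-extinguisher inspection 327 days ago vs limit 270 → not met
6. condition 'carries more than 16 crew' does not hold → requirement n/a → met
7. condition 'operates beyond 50 nautical miles' holds; protection-and-indemnity coverage $1,325,000 ≥ $1,250,000 → met
8. garbage management plan present → met
9. licensed deck officers 1 < 3 → not met
10. crew injury coverage $375,000 < $450,000 → not met
11. EPIRB battery test 117 days ago vs limit 120 → met
12. catch-reporting audit 1007 days ago vs limit 730 → not met
Not met: 7 of 12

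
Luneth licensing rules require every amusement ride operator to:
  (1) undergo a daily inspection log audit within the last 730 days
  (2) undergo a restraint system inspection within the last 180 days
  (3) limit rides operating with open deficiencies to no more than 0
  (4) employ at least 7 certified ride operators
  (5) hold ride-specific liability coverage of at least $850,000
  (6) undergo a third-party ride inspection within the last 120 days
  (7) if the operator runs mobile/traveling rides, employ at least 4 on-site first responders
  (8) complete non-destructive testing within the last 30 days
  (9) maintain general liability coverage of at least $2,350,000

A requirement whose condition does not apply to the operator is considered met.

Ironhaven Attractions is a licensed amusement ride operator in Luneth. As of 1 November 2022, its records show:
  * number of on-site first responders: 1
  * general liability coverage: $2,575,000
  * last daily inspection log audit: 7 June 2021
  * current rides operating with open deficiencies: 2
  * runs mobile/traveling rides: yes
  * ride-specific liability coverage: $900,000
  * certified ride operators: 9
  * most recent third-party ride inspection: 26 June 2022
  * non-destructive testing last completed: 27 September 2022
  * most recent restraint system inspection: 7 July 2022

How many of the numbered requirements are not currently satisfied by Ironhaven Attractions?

1. daily inspection log audit 512 days ago vs limit 730 → met
2. restraint system inspection 117 days ago vs limit 180 → met
3. rides operating with open deficiencies 2 > 0 → not met
4. certified ride operators 9 ≥ 7 → met
5. ride-specific liability coverage $900,000 ≥ $850,000 → met
6. third-party ride inspection 128 days ago vs limit 120 → not met
7. condition 'runs mobile/traveling rides' holds; on-site first responders 1 < 4 → not met
8. non-destructive testing 35 days ago vs limit 30 → not met
9. general liability coverage $2,575,000 ≥ $2,350,000 → met
Not met: 4 of 9

4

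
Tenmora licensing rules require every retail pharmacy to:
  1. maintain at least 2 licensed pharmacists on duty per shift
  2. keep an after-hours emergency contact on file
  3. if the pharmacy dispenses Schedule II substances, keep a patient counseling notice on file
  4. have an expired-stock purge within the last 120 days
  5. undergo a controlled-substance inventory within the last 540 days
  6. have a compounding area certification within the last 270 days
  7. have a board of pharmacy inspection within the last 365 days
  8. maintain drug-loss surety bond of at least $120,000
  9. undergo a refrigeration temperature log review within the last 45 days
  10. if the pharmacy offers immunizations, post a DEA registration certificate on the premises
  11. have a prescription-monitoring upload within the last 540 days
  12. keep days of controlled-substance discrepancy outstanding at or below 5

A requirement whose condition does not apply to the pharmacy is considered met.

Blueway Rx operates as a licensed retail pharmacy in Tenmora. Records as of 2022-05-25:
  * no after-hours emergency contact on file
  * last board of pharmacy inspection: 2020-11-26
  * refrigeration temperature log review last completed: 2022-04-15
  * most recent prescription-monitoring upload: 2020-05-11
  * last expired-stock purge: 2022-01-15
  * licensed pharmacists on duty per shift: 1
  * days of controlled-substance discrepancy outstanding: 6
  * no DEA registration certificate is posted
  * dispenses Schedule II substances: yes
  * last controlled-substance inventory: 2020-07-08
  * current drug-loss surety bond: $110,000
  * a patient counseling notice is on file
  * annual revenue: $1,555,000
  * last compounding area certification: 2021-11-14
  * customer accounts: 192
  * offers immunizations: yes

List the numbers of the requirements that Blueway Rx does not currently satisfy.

1, 2, 4, 5, 7, 8, 10, 11, 12

1. licensed pharmacists on duty per shift 1 < 2 → not met
2. after-hours emergency contact absent → not met
3. condition 'dispenses Schedule II substances' holds; patient counseling notice present → met
4. expired-stock purge 130 days ago vs limit 120 → not met
5. controlled-substance inventory 686 days ago vs limit 540 → not met
6. compounding area certification 192 days ago vs limit 270 → met
7. board of pharmacy inspection 545 days ago vs limit 365 → not met
8. drug-loss surety bond $110,000 < $120,000 → not met
9. refrigeration temperature log review 40 days ago vs limit 45 → met
10. condition 'offers immunizations' holds; DEA registration certificate absent → not met
11. prescription-monitoring upload 744 days ago vs limit 540 → not met
12. days of controlled-substance discrepancy outstanding 6 > 5 → not met
Not met: 1, 2, 4, 5, 7, 8, 10, 11, 12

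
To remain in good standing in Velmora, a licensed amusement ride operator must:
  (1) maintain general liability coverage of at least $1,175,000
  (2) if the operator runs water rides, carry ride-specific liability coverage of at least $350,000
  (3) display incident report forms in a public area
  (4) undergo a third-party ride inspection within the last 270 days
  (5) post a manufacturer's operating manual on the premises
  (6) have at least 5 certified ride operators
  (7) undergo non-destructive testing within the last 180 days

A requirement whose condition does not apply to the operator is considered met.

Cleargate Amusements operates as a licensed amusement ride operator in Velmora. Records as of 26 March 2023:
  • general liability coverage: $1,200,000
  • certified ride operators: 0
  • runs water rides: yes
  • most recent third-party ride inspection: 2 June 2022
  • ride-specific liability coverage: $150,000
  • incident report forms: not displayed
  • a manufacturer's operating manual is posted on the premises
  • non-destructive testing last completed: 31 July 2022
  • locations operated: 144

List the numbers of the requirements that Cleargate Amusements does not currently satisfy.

1. general liability coverage $1,200,000 ≥ $1,175,000 → met
2. condition 'runs water rides' holds; ride-specific liability coverage $150,000 < $350,000 → not met
3. incident report forms absent → not met
4. third-party ride inspection 297 days ago vs limit 270 → not met
5. manufacturer's operating manual present → met
6. certified ride operators 0 < 5 → not met
7. non-destructive testing 238 days ago vs limit 180 → not met
Not met: 2, 3, 4, 6, 7

2, 3, 4, 6, 7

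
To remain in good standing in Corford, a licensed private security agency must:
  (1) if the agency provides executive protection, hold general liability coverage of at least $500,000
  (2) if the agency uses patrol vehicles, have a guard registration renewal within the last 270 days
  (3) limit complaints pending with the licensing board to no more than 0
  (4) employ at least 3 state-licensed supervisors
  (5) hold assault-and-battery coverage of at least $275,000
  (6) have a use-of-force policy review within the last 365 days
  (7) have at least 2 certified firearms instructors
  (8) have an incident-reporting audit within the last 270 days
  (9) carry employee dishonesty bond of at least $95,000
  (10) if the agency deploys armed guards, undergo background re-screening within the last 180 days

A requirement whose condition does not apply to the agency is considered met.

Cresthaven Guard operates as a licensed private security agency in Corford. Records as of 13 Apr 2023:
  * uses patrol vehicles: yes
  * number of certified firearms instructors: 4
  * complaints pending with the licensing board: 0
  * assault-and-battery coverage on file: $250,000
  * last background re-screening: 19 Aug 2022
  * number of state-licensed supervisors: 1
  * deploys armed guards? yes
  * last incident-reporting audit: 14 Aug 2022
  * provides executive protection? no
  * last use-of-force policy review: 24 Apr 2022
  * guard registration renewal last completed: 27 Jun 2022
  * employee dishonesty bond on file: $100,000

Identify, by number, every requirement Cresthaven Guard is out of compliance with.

1. condition 'provides executive protection' does not hold → requirement n/a → met
2. condition 'uses patrol vehicles' holds; guard registration renewal 290 days ago vs limit 270 → not met
3. complaints pending with the licensing board 0 ≤ 0 → met
4. state-licensed supervisors 1 < 3 → not met
5. assault-and-battery coverage $250,000 < $275,000 → not met
6. use-of-force policy review 354 days ago vs limit 365 → met
7. certified firearms instructors 4 ≥ 2 → met
8. incident-reporting audit 242 days ago vs limit 270 → met
9. employee dishonesty bond $100,000 ≥ $95,000 → met
10. condition 'deploys armed guards' holds; background re-screening 237 days ago vs limit 180 → not met
Not met: 2, 4, 5, 10

2, 4, 5, 10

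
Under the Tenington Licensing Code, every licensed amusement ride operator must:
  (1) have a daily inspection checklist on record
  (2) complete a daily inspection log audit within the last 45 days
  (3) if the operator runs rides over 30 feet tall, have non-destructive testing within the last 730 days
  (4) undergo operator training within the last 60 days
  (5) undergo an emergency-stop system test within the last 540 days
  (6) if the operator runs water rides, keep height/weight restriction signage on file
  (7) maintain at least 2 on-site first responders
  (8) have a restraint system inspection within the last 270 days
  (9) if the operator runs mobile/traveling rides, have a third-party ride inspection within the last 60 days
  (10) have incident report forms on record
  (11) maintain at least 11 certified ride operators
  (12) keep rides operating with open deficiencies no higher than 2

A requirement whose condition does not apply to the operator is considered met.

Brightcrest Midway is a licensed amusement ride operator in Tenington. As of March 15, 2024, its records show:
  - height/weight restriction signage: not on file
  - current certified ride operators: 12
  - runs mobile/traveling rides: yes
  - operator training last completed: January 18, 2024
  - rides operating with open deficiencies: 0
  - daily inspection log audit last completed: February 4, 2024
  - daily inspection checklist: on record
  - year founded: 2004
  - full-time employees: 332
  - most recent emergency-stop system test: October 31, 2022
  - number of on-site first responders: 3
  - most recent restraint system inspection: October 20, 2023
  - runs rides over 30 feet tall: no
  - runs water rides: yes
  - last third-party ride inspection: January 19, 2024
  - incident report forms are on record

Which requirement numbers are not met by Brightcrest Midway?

6

1. daily inspection checklist present → met
2. daily inspection log audit 40 days ago vs limit 45 → met
3. condition 'runs rides over 30 feet tall' does not hold → requirement n/a → met
4. operator training 57 days ago vs limit 60 → met
5. emergency-stop system test 501 days ago vs limit 540 → met
6. condition 'runs water rides' holds; height/weight restriction signage absent → not met
7. on-site first responders 3 ≥ 2 → met
8. restraint system inspection 147 days ago vs limit 270 → met
9. condition 'runs mobile/traveling rides' holds; third-party ride inspection 56 days ago vs limit 60 → met
10. incident report forms present → met
11. certified ride operators 12 ≥ 11 → met
12. rides operating with open deficiencies 0 ≤ 2 → met
Not met: 6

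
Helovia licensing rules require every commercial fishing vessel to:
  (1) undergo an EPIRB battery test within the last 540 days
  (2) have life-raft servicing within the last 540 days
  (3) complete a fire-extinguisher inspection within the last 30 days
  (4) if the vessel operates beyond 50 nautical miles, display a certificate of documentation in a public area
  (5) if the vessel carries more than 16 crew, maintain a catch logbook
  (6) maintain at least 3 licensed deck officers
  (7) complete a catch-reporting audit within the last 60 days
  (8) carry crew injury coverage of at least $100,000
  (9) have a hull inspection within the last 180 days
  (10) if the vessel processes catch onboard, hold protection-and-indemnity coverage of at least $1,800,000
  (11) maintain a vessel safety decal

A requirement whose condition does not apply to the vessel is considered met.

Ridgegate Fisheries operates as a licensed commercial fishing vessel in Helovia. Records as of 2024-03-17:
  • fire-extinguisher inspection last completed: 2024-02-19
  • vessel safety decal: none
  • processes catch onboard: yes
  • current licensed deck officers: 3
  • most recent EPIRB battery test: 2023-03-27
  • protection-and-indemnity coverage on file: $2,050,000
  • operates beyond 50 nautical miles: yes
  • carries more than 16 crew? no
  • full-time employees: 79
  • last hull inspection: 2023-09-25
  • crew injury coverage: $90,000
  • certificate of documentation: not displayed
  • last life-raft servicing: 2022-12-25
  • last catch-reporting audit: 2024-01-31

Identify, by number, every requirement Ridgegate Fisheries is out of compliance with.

4, 8, 11

1. EPIRB battery test 356 days ago vs limit 540 → met
2. life-raft servicing 448 days ago vs limit 540 → met
3. fire-extinguisher inspection 27 days ago vs limit 30 → met
4. condition 'operates beyond 50 nautical miles' holds; certificate of documentation absent → not met
5. condition 'carries more than 16 crew' does not hold → requirement n/a → met
6. licensed deck officers 3 ≥ 3 → met
7. catch-reporting audit 46 days ago vs limit 60 → met
8. crew injury coverage $90,000 < $100,000 → not met
9. hull inspection 174 days ago vs limit 180 → met
10. condition 'processes catch onboard' holds; protection-and-indemnity coverage $2,050,000 ≥ $1,800,000 → met
11. vessel safety decal absent → not met
Not met: 4, 8, 11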